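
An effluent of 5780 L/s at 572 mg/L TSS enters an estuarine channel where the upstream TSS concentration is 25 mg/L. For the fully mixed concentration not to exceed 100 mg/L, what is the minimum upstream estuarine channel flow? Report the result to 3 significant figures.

36400 L/s

Set C_mix = 100: (Q·25.00 + 5780·572.0) / (Q + 5780) = 100
→ Q = 5780·(572.0 − 100)/(100 − 25.00) = 36380 L/s.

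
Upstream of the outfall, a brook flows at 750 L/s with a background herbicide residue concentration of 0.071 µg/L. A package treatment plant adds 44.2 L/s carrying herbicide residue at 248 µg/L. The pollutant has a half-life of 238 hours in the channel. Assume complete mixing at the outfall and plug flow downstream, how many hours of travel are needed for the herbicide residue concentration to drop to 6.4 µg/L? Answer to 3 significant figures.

After mixing, C = (750.0·0.07100 + 44.20·248.0) / 794.2 = 11010/794.2 = 13.87 µg/L.
Half-life 238 h → k = ln 2 / 238 = 0.002912 h⁻¹ = 0.06990 d⁻¹.
13.87·exp(−k·t) = 6.4 → t = ln(13.87/6.4)/k = 956000 s = 265.5 h.

266 h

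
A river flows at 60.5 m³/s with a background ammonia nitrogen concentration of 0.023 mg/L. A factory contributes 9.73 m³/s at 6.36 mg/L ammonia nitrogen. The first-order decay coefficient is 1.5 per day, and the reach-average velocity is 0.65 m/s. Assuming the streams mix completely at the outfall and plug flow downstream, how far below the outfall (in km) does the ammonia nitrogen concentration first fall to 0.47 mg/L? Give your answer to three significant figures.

24.4 km

Conservation of mass: C = (60.50·0.02300 + 9.730·6.360) / 70.23 = 63.27/70.23 = 0.9010 mg/L.
Set 0.9010·exp(−k·t) = 0.47 → t = ln(0.9010/0.47)/k = 37480 s = 10.41 h.
Distance = v·t = 0.65·37480 = 24360 m = 24.36 km.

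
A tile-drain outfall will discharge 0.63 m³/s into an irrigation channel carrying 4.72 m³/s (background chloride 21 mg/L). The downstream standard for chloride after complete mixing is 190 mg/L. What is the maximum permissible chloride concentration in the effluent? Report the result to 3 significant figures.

1460 mg/L

At the limit, (Qr·Cr + Qe·Cₑ)/(Qr + Qe) = 190:
Cₑ = (5.350·190 − 4.720·21.00) / 0.6300 = 1456 mg/L.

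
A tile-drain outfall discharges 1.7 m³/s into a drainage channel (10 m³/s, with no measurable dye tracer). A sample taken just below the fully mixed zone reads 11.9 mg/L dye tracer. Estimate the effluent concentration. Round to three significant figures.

Mass balance: 10.00·0 + 1.700·Cₑ = 11.70·11.90
→ Cₑ = (11.70·11.90 − 10.00·0) / 1.700 = 81.90 mg/L.

81.9 mg/L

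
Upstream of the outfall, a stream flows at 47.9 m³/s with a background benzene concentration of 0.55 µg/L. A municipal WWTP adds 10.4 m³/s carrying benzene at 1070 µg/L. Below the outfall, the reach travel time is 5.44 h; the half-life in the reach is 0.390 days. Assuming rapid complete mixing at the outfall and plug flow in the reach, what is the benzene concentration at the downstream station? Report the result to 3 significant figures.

128 µg/L

Flow-weighted average: C = (47.90·0.5500 + 10.40·1070) / 58.30 = 11150/58.30 = 191.3 µg/L.
Half-life 0.390 d → k = ln 2 / 0.390 = 1.777 d⁻¹.
Applying C = C₀e^(−kt): 191.3 × 0.6684 = 127.9 µg/L.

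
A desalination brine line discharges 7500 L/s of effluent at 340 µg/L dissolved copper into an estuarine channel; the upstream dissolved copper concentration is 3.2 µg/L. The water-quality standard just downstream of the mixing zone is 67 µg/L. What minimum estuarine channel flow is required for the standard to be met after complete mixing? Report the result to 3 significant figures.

32100 L/s

Set C_mix = 67: (Q·3.200 + 7500·340.0) / (Q + 7500) = 67
→ Q = 7500·(340.0 − 67)/(67 − 3.200) = 32090 L/s.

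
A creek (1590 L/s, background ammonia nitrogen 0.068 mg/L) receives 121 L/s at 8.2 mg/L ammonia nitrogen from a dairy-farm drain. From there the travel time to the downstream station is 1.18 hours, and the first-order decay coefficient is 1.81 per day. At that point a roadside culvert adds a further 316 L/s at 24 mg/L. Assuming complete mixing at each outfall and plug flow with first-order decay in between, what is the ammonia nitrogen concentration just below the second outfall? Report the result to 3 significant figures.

4.24 mg/L

Mixed concentration C = ΣQC/ΣQ = (1590·0.06800 + 121.0·8.200) / 1711 = 1100/1711 = 0.6431 mg/L; combined flow 1711 L/s.
Applying C = C₀e^(−kt): 0.6431 × 0.9149 = 0.5883 mg/L.
At the second outfall, C = (1711·0.5883 + 316.0·24.00) / (1711 + 316.0) = 4.238 mg/L.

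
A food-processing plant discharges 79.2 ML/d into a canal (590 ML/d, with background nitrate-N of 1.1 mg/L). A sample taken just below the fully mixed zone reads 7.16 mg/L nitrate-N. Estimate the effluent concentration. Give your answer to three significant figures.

52.3 mg/L

Mass balance: 590.0·1.100 + 79.20·Cₑ = 669.2·7.160
→ Cₑ = (669.2·7.160 − 590.0·1.100) / 79.20 = 52.30 mg/L.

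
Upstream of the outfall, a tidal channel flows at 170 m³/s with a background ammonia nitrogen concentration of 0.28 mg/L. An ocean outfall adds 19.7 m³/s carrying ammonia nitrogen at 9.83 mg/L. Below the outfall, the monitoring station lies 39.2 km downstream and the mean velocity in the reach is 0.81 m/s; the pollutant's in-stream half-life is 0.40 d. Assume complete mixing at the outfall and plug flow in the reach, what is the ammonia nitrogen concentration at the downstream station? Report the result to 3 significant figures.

0.482 mg/L

Mixed concentration C = ΣQC/ΣQ = (170.0·0.2800 + 19.70·9.830) / 189.7 = 241.3/189.7 = 1.272 mg/L.
Travel time t = 39.2·1000 / 0.81 = 48400 s = 13.44 h.
Half-life 0.40 d → k = ln 2 / 0.40 = 1.733 d⁻¹.
Decay over the reach: 1.272·exp(−kt) = 1.272·0.3788 = 0.4818 mg/L.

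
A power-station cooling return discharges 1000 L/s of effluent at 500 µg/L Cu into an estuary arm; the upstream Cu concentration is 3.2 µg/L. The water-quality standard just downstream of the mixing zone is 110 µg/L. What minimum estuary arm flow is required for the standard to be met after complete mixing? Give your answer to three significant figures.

3650 L/s

Set C_mix = 110: (Q·3.200 + 1000·500.0) / (Q + 1000) = 110
→ Q = 1000·(500.0 − 110)/(110 − 3.200) = 3652 L/s.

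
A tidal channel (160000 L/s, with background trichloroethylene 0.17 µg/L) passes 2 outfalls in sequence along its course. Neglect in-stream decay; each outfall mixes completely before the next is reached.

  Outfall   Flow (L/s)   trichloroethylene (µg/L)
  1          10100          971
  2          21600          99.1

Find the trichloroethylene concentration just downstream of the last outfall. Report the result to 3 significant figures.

After outfall 1: Q = 160000 + 10100 = 170100 L/s; C = (160000·0.1700 + 10100·971.0)/170100 = 57.81 µg/L.
After outfall 2: Q = 170100 + 21600 = 191700 L/s; C = (170100·57.81 + 21600·99.10)/191700 = 62.47 µg/L.

62.5 µg/L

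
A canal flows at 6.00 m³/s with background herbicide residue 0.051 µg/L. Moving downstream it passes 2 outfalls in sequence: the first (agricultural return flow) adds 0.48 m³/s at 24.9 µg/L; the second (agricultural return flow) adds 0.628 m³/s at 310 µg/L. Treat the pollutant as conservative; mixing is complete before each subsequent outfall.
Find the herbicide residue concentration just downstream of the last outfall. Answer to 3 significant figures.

29.1 µg/L

After outfall 1: Q = 6.000 + 0.4800 = 6.480 m³/s; C = (6.000·0.05100 + 0.4800·24.90)/6.480 = 1.892 µg/L.
After outfall 2: Q = 6.480 + 0.6280 = 7.108 m³/s; C = (6.480·1.892 + 0.6280·310.0)/7.108 = 29.11 µg/L.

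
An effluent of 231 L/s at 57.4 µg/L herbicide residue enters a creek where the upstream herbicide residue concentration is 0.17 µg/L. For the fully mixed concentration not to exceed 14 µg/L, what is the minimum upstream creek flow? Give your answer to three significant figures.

725 L/s

Set C_mix = 14: (Q·0.1700 + 231.0·57.40) / (Q + 231.0) = 14
→ Q = 231.0·(57.40 − 14)/(14 − 0.1700) = 724.9 L/s.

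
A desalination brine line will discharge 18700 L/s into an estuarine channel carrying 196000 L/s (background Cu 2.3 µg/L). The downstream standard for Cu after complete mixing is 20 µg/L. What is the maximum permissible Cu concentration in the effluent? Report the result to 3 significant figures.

206 µg/L

At the limit, (Qr·Cr + Qe·Cₑ)/(Qr + Qe) = 20:
Cₑ = (214700·20 − 196000·2.300) / 18700 = 205.5 µg/L.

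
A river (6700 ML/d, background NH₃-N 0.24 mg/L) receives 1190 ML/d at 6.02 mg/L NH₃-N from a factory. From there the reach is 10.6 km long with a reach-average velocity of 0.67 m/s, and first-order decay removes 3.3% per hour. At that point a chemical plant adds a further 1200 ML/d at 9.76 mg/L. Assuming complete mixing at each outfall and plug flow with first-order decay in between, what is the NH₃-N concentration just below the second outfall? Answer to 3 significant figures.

2.12 mg/L

Conservation of mass: C = (6700·0.2400 + 1190·6.020) / 7890 = 8772/7890 = 1.112 mg/L; combined flow 7890 ML/d.
Travel time t = 10.6·1000 / 0.67 = 15820 s = 4.395 h.
3.3%/h lost → k = −ln(1 − 0.033) = 0.03356 h⁻¹.
After decay, C = 1.112 × e^(−kt) = 1.112 × 0.8629 = 0.9593 mg/L.
Second outfall: C = (7890·0.9593 + 1200·9.760)/9090 = 2.121 mg/L.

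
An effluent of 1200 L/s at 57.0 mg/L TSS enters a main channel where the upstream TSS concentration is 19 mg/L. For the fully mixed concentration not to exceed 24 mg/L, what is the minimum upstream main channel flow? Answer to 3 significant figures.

7920 L/s

Set C_mix = 24: (Q·19.00 + 1200·57.00) / (Q + 1200) = 24
→ Q = 1200·(57.00 − 24)/(24 − 19.00) = 7920 L/s.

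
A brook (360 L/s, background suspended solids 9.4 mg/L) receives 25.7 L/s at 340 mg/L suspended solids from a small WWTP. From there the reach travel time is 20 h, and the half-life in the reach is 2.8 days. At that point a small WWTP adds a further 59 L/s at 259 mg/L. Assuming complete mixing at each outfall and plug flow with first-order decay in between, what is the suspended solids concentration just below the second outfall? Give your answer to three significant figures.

56.5 mg/L

Mass balance: C = (360.0·9.400 + 25.70·340.0) / 385.7 = 12120/385.7 = 31.43 mg/L; combined flow 385.7 L/s.
Half-life 2.8 d → k = ln 2 / 2.8 = 0.2476 d⁻¹.
After decay, C = 31.43 × e^(−kt) = 31.43 × 0.8136 = 25.57 mg/L.
Second outfall: C = (385.7·25.57 + 59.00·259.0)/444.7 = 56.54 mg/L.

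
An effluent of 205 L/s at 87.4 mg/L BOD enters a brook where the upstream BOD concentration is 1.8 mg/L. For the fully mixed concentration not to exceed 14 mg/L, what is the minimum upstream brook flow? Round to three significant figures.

1230 L/s

Set C_mix = 14: (Q·1.800 + 205.0·87.40) / (Q + 205.0) = 14
→ Q = 205.0·(87.40 − 14)/(14 − 1.800) = 1233 L/s.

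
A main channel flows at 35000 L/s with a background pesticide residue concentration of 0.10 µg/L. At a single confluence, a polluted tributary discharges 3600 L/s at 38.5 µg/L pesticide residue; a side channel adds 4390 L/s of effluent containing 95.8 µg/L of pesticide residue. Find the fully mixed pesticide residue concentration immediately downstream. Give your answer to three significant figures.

13.1 µg/L

Mixed concentration C = ΣQC/ΣQ = (35000·0.1000 + 3600·38.50 + 4390·95.80) / 42990 = 562700/42990 = 13.09 µg/L.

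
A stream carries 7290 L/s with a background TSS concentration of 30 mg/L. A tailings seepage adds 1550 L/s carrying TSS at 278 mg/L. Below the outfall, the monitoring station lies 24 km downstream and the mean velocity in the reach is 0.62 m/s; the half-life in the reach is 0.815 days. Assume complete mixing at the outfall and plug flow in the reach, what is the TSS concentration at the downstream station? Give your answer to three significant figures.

50.2 mg/L

After mixing, C = (7290·30.00 + 1550·278.0) / 8840 = 649600/8840 = 73.48 mg/L.
Travel time t = 24·1000 / 0.62 = 38710 s = 10.75 h.
Half-life 0.815 d → k = ln 2 / 0.815 = 0.8505 d⁻¹.
After decay, C = 73.48 × e^(−kt) = 73.48 × 0.6831 = 50.20 mg/L.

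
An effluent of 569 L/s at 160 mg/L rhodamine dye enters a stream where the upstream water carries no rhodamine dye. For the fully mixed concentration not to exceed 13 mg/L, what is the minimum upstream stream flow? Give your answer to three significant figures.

6430 L/s

Set C_mix = 13: (Q·0 + 569.0·160.0) / (Q + 569.0) = 13
→ Q = 569.0·(160.0 − 13)/(13 − 0) = 6434 L/s.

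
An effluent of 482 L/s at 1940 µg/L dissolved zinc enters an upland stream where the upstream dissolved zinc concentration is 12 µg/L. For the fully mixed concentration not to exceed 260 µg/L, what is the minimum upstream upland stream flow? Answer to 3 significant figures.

3270 L/s

Set C_mix = 260: (Q·12.00 + 482.0·1940) / (Q + 482.0) = 260
→ Q = 482.0·(1940 − 260)/(260 − 12.00) = 3265 L/s.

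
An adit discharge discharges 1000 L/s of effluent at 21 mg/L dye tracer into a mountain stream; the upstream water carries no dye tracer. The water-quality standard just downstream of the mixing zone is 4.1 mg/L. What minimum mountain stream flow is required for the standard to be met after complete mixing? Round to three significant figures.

Set C_mix = 4.1: (Q·0 + 1000·21.00) / (Q + 1000) = 4.1
→ Q = 1000·(21.00 − 4.1)/(4.1 − 0) = 4122 L/s.

4120 L/s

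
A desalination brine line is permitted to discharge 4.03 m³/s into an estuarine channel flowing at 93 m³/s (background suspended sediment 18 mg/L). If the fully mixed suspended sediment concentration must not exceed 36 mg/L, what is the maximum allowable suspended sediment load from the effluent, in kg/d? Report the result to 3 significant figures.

Mass balance at the limit: 93.00·18.00 + 4.030·Cₑ = 97.03·36 → Cₑ = 451.4 mg/L.
Load = 4.030 m³/s × 451.4 g/m³ × 86 400 s/d = 157200 kg/d.

157000 kg/d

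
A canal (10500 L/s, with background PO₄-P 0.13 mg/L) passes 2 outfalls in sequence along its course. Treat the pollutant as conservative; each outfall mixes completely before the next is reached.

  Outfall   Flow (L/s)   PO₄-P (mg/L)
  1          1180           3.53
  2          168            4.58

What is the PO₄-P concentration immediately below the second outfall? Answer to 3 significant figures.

Below outfall 1: Q → 11680 L/s, C = (10500·0.1300 + 1180·3.530)/11680 = 0.4735 mg/L.
Below outfall 2: Q → 11850 L/s, C = (11680·0.4735 + 168.0·4.580)/11850 = 0.5317 mg/L.

0.532 mg/L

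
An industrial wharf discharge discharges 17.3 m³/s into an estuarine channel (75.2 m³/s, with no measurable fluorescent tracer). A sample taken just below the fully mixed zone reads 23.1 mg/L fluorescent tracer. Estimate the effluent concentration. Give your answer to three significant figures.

Mass balance: 75.20·0 + 17.30·Cₑ = 92.50·23.10
→ Cₑ = (92.50·23.10 − 75.20·0) / 17.30 = 123.5 mg/L.

124 mg/L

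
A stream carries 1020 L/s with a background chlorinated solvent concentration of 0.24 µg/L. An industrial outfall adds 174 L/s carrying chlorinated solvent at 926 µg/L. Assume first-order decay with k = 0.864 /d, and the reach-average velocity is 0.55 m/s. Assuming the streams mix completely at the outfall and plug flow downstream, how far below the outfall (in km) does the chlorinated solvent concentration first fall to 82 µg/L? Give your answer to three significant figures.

After mixing, C = (1020·0.2400 + 174.0·926.0) / 1194 = 161400/1194 = 135.1 µg/L.
Set 135.1·exp(−k·t) = 82 → t = ln(135.1/82)/k = 49970 s = 13.88 h.
Distance = v·t = 0.55·49970 = 27480 m = 27.48 km.

27.5 km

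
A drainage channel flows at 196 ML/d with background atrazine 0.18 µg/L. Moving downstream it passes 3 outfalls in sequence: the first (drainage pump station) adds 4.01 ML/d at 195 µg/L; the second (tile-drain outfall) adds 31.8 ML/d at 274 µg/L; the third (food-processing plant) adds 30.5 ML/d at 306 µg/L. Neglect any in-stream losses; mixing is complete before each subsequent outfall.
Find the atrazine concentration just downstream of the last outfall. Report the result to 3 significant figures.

Outfall 1: combined Q = 200.0 ML/d; C = (196.0·0.1800 + 4.010·195.0)/200.0 = 4.086 µg/L.
Outfall 2: combined Q = 231.8 ML/d; C = (200.0·4.086 + 31.80·274.0)/231.8 = 41.11 µg/L.
Outfall 3: combined Q = 262.3 ML/d; C = (231.8·41.11 + 30.50·306.0)/262.3 = 71.91 µg/L.

71.9 µg/L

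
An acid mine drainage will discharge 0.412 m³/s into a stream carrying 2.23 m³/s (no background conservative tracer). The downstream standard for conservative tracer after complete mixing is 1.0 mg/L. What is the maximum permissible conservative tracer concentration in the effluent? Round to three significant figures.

6.41 mg/L

At the limit, (Qr·Cr + Qe·Cₑ)/(Qr + Qe) = 1.0:
Cₑ = (2.642·1.0 − 2.230·0) / 0.4120 = 6.413 mg/L.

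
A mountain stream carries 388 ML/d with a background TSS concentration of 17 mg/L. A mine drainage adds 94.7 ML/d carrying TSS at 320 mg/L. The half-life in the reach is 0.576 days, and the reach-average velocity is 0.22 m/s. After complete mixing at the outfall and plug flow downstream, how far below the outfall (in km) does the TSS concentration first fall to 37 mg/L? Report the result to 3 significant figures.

Mass balance: C = (388.0·17.00 + 94.70·320.0) / 482.7 = 36900/482.7 = 76.44 mg/L.
Half-life 0.576 d → k = ln 2 / 0.576 = 1.203 d⁻¹.
Set 76.44·exp(−k·t) = 37 → t = ln(76.44/37)/k = 52100 s = 14.47 h.
Distance = v·t = 0.22·52100 = 11460 m = 11.46 km.

11.5 km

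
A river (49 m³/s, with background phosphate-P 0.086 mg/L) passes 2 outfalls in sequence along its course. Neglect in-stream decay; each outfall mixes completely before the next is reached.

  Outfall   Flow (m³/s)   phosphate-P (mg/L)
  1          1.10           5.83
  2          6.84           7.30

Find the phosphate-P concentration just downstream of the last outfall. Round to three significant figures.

Outfall 1: combined Q = 50.10 m³/s; C = (49.00·0.08600 + 1.100·5.830)/50.10 = 0.2121 mg/L.
Outfall 2: combined Q = 56.94 m³/s; C = (50.10·0.2121 + 6.840·7.300)/56.94 = 1.064 mg/L.

1.06 mg/L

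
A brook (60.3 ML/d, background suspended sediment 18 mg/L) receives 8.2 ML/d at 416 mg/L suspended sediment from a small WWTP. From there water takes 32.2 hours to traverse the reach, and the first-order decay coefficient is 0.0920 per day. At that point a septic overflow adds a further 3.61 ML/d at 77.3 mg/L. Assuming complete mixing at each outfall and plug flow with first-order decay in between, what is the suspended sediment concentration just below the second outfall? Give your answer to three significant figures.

Mass balance: C = (60.30·18.00 + 8.200·416.0) / 68.50 = 4497/68.50 = 65.64 mg/L; combined flow 68.50 ML/d.
First-order decay: C = 65.64·exp(−k·t) = 65.64·0.8839 = 58.02 mg/L.
At the second outfall, C = (68.50·58.02 + 3.610·77.30) / (68.50 + 3.610) = 58.99 mg/L.

59.0 mg/L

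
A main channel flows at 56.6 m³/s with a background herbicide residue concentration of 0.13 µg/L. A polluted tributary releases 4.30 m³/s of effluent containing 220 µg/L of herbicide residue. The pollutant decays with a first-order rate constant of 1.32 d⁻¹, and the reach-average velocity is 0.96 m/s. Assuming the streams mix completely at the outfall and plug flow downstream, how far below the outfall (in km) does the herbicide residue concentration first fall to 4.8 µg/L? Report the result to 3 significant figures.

Conservation of mass: C = (56.60·0.1300 + 4.300·220.0) / 60.90 = 953.4/60.90 = 15.65 µg/L.
Set 15.65·exp(−k·t) = 4.8 → t = ln(15.65/4.8)/k = 77380 s = 21.49 h.
Distance = v·t = 0.96·77380 = 74280 m = 74.28 km.

74.3 km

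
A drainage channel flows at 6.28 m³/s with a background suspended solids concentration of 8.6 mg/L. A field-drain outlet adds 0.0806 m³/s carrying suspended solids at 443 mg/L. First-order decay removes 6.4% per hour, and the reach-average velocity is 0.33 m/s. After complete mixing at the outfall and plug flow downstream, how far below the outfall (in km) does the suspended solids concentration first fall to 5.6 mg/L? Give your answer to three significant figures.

16.6 km

Mass balance: C = (6.280·8.600 + 0.08060·443.0) / 6.361 = 89.71/6.361 = 14.10 mg/L.
6.4%/h lost → k = −ln(1 − 0.064) = 0.06614 h⁻¹.
Set 14.10·exp(−k·t) = 5.6 → t = ln(14.10/5.6)/k = 50280 s = 13.97 h.
Distance = v·t = 0.33·50280 = 16590 m = 16.59 km.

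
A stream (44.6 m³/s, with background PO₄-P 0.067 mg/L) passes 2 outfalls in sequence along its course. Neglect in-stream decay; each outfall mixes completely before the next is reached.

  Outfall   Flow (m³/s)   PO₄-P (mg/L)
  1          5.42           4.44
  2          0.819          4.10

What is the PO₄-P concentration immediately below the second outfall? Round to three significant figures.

Below outfall 1: Q → 50.02 m³/s, C = (44.60·0.06700 + 5.420·4.440)/50.02 = 0.5408 mg/L.
Below outfall 2: Q → 50.84 m³/s, C = (50.02·0.5408 + 0.8190·4.100)/50.84 = 0.5982 mg/L.

0.598 mg/L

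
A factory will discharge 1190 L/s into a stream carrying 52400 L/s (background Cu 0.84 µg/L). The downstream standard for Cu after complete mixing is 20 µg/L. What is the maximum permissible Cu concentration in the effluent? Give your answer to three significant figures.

At the limit, (Qr·Cr + Qe·Cₑ)/(Qr + Qe) = 20:
Cₑ = (53590·20 − 52400·0.8400) / 1190 = 863.7 µg/L.

864 µg/L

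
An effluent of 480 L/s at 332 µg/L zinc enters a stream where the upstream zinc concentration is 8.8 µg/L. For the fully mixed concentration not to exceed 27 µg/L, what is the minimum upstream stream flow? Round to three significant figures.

8040 L/s

Set C_mix = 27: (Q·8.800 + 480.0·332.0) / (Q + 480.0) = 27
→ Q = 480.0·(332.0 − 27)/(27 − 8.800) = 8044 L/s.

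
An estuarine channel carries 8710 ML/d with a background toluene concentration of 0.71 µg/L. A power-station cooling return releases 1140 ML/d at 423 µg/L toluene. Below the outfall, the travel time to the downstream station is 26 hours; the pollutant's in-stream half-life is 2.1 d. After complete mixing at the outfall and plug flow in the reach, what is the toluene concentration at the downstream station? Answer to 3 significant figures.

34.7 µg/L

After mixing, C = (8710·0.7100 + 1140·423.0) / 9850 = 488400/9850 = 49.58 µg/L.
Half-life 2.1 d → k = ln 2 / 2.1 = 0.3301 d⁻¹.
First-order decay: C = 49.58·exp(−k·t) = 49.58·0.6994 = 34.68 µg/L.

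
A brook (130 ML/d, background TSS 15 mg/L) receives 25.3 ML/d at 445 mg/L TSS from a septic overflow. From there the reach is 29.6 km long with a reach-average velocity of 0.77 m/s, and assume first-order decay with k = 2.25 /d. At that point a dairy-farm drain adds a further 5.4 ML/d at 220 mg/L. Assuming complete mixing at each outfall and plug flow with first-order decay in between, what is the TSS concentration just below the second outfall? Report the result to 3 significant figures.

Flow-weighted average: C = (130.0·15.00 + 25.30·445.0) / 155.3 = 13210/155.3 = 85.05 mg/L; combined flow 155.3 ML/d.
Travel time t = 29.6·1000 / 0.77 = 38440 s = 10.68 h.
After decay, C = 85.05 × e^(−kt) = 85.05 × 0.3675 = 31.25 mg/L.
Second outfall: C = (155.3·31.25 + 5.400·220.0)/160.7 = 37.60 mg/L.

37.6 mg/L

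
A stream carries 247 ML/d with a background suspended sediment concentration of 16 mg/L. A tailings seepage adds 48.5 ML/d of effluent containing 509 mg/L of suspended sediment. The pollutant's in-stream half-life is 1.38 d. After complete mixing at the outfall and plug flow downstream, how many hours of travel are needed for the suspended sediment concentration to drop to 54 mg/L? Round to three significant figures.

Conservation of mass: C = (247.0·16.00 + 48.50·509.0) / 295.5 = 28640/295.5 = 96.92 mg/L.
Half-life 1.38 d → k = ln 2 / 1.38 = 0.5023 d⁻¹.
96.92·exp(−k·t) = 54 → t = ln(96.92/54)/k = 100600 s = 27.95 h.

27.9 h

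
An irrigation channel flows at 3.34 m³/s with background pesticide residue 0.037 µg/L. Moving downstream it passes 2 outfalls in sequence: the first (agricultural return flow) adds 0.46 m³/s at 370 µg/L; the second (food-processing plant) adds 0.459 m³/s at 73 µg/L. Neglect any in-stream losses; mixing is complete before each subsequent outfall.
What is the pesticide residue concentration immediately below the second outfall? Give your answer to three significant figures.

Outfall 1: combined Q = 3.800 m³/s; C = (3.340·0.03700 + 0.4600·370.0)/3.800 = 44.82 µg/L.
Outfall 2: combined Q = 4.259 m³/s; C = (3.800·44.82 + 0.4590·73.00)/4.259 = 47.86 µg/L.

47.9 µg/L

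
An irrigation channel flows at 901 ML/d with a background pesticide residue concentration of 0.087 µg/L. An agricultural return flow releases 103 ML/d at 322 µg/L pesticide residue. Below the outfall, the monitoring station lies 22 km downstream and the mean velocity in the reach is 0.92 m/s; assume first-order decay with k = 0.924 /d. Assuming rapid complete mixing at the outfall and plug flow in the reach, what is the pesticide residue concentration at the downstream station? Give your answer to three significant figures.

25.6 µg/L

Mass balance: C = (901.0·0.08700 + 103.0·322.0) / 1004 = 33240/1004 = 33.11 µg/L.
Travel time t = 22·1000 / 0.92 = 23910 s = 6.643 h.
Decay over the reach: 33.11·exp(−kt) = 33.11·0.7743 = 25.64 µg/L.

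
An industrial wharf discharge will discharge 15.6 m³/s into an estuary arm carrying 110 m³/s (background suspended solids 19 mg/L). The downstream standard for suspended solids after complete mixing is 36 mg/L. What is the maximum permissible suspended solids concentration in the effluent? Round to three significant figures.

At the limit, (Qr·Cr + Qe·Cₑ)/(Qr + Qe) = 36:
Cₑ = (125.6·36 − 110.0·19.00) / 15.60 = 155.9 mg/L.

156 mg/L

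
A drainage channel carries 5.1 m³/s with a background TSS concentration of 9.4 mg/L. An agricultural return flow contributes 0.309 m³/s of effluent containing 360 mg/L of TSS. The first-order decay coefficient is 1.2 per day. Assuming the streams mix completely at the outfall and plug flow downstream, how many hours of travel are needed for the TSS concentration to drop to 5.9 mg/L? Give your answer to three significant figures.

Mass balance: C = (5.100·9.400 + 0.3090·360.0) / 5.409 = 159.2/5.409 = 29.43 mg/L.
29.43·exp(−k·t) = 5.9 → t = ln(29.43/5.9)/k = 115700 s = 32.14 h.

32.1 h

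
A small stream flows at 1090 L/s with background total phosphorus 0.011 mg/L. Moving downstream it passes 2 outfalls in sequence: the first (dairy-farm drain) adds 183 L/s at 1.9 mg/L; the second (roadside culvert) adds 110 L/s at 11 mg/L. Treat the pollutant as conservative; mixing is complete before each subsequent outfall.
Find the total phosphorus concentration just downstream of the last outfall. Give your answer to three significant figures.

After outfall 1: Q = 1090 + 183.0 = 1273 L/s; C = (1090·0.01100 + 183.0·1.900)/1273 = 0.2826 mg/L.
After outfall 2: Q = 1273 + 110.0 = 1383 L/s; C = (1273·0.2826 + 110.0·11.00)/1383 = 1.135 mg/L.

1.13 mg/L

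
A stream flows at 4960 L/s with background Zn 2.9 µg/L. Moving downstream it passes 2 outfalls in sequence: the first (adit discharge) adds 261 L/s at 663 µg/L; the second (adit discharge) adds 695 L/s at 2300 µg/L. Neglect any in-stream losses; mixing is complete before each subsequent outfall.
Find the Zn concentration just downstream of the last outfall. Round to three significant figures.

Outfall 1: combined Q = 5221 L/s; C = (4960·2.900 + 261.0·663.0)/5221 = 35.90 µg/L.
Outfall 2: combined Q = 5916 L/s; C = (5221·35.90 + 695.0·2300)/5916 = 301.9 µg/L.

302 µg/L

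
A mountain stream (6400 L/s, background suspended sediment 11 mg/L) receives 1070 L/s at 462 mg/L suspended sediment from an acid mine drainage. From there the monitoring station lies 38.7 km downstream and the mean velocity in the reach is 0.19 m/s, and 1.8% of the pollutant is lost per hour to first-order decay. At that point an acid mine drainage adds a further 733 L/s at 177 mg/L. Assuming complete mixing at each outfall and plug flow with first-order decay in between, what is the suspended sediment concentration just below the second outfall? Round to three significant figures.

Mixed concentration C = ΣQC/ΣQ = (6400·11.00 + 1070·462.0) / 7470 = 564700/7470 = 75.60 mg/L; combined flow 7470 L/s.
Travel time t = 38.7·1000 / 0.19 = 203700 s = 56.58 h.
1.8%/h lost → k = −ln(1 − 0.018) = 0.01816 h⁻¹.
After decay, C = 75.60 × e^(−kt) = 75.60 × 0.3578 = 27.05 mg/L.
At the second outfall, C = (7470·27.05 + 733.0·177.0) / (7470 + 733.0) = 40.45 mg/L.

40.5 mg/L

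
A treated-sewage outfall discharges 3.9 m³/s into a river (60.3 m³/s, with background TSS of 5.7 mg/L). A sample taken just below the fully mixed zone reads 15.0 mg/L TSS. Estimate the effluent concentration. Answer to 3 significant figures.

Mass balance: 60.30·5.700 + 3.900·Cₑ = 64.20·15.00
→ Cₑ = (64.20·15.00 − 60.30·5.700) / 3.900 = 158.8 mg/L.

159 mg/L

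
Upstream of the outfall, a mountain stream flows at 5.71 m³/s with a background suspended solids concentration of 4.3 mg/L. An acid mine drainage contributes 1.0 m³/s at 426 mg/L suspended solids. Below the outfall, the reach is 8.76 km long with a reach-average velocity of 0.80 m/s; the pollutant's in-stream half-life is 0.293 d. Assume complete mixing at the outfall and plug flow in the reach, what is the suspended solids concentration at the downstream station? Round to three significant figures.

49.8 mg/L

Conservation of mass: C = (5.710·4.300 + 1.000·426.0) / 6.710 = 450.6/6.710 = 67.15 mg/L.
Travel time t = 8.76·1000 / 0.80 = 10950 s = 3.042 h.
Half-life 0.293 d → k = ln 2 / 0.293 = 2.366 d⁻¹.
Decay over the reach: 67.15·exp(−kt) = 67.15·0.7410 = 49.75 mg/L.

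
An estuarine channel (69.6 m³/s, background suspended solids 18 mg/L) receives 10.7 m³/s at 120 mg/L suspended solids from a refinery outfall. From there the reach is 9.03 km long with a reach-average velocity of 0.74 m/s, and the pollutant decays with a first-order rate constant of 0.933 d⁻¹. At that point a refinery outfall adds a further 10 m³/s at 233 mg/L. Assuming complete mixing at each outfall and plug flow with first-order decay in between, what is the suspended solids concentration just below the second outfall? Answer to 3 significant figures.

Mass balance: C = (69.60·18.00 + 10.70·120.0) / 80.30 = 2537/80.30 = 31.59 mg/L; combined flow 80.30 m³/s.
Travel time t = 9.03·1000 / 0.74 = 12200 s = 3.390 h.
After decay, C = 31.59 × e^(−kt) = 31.59 × 0.8765 = 27.69 mg/L.
At the second outfall, C = (80.30·27.69 + 10.00·233.0) / (80.30 + 10.00) = 50.43 mg/L.

50.4 mg/L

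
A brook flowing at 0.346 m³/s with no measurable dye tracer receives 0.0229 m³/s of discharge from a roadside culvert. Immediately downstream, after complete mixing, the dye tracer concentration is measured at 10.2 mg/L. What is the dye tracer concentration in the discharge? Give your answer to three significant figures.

164 mg/L

Mass balance: 0.3460·0 + 0.02290·Cₑ = 0.3689·10.20
→ Cₑ = (0.3689·10.20 − 0.3460·0) / 0.02290 = 164.3 mg/L.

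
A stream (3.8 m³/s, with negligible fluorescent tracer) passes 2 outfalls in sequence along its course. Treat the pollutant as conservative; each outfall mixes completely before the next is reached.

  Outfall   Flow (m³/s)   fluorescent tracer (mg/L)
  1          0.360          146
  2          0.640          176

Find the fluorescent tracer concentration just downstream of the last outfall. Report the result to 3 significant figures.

34.4 mg/L

Outfall 1: combined Q = 4.160 m³/s; C = (3.800·0 + 0.3600·146.0)/4.160 = 12.63 mg/L.
Outfall 2: combined Q = 4.800 m³/s; C = (4.160·12.63 + 0.6400·176.0)/4.800 = 34.42 mg/L.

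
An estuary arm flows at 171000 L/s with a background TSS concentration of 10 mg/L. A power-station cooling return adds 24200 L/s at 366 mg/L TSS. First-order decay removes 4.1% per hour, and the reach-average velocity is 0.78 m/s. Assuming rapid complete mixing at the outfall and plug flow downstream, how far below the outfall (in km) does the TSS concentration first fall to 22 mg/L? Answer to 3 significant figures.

Conservation of mass: C = (171000·10.00 + 24200·366.0) / 195200 = 10570000/195200 = 54.14 mg/L.
4.1%/h lost → k = −ln(1 − 0.041) = 0.04186 h⁻¹.
Set 54.14·exp(−k·t) = 22 → t = ln(54.14/22)/k = 77430 s = 21.51 h.
Distance = v·t = 0.78·77430 = 60400 m = 60.40 km.

60.4 km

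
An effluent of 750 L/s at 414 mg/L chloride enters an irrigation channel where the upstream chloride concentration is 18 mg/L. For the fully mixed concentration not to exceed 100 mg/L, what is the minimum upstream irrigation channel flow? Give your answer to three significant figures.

2870 L/s

Set C_mix = 100: (Q·18.00 + 750.0·414.0) / (Q + 750.0) = 100
→ Q = 750.0·(414.0 − 100)/(100 − 18.00) = 2872 L/s.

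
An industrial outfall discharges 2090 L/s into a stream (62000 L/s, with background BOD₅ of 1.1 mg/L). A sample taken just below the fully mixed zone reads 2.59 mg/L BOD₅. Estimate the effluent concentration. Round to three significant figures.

46.8 mg/L

Mass balance: 62000·1.100 + 2090·Cₑ = 64090·2.590
→ Cₑ = (64090·2.590 − 62000·1.100) / 2090 = 46.79 mg/L.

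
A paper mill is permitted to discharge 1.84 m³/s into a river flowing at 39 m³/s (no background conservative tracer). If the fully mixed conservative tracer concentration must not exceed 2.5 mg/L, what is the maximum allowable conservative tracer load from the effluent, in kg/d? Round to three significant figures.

Mass balance at the limit: 39.00·0 + 1.840·Cₑ = 40.84·2.5 → Cₑ = 55.49 mg/L.
Load = 1.840 m³/s × 55.49 g/m³ × 86 400 s/d = 8821 kg/d.

8820 kg/d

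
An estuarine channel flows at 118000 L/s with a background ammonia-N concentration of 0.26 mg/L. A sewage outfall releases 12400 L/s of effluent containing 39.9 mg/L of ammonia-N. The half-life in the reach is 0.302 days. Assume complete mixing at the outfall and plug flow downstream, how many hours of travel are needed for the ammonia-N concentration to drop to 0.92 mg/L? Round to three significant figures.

15.4 h

Flow-weighted average: C = (118000·0.2600 + 12400·39.90) / 130400 = 525400/130400 = 4.029 mg/L.
Half-life 0.302 d → k = ln 2 / 0.302 = 2.295 d⁻¹.
4.029·exp(−k·t) = 0.92 → t = ln(4.029/0.92)/k = 55600 s = 15.44 h.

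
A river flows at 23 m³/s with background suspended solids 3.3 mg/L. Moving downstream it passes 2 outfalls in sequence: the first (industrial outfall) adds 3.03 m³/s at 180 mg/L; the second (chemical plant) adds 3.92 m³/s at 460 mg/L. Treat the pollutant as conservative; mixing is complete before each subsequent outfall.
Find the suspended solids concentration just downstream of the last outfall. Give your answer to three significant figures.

Below outfall 1: Q → 26.03 m³/s, C = (23.00·3.300 + 3.030·180.0)/26.03 = 23.87 mg/L.
Below outfall 2: Q → 29.95 m³/s, C = (26.03·23.87 + 3.920·460.0)/29.95 = 80.95 mg/L.

81.0 mg/L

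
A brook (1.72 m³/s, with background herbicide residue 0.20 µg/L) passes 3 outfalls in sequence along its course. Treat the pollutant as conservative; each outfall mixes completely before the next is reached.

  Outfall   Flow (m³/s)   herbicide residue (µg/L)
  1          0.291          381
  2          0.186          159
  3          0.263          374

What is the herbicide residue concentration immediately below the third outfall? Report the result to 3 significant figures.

After outfall 1: Q = 1.720 + 0.2910 = 2.011 m³/s; C = (1.720·0.2000 + 0.2910·381.0)/2.011 = 55.30 µg/L.
After outfall 2: Q = 2.011 + 0.1860 = 2.197 m³/s; C = (2.011·55.30 + 0.1860·159.0)/2.197 = 64.08 µg/L.
After outfall 3: Q = 2.197 + 0.2630 = 2.460 m³/s; C = (2.197·64.08 + 0.2630·374.0)/2.460 = 97.22 µg/L.

97.2 µg/L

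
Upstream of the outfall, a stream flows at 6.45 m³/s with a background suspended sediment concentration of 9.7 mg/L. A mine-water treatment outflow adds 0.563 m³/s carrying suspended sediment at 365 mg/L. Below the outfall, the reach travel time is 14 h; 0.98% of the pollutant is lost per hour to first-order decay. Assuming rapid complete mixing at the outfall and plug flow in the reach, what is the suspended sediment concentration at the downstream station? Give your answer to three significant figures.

33.3 mg/L

After mixing, C = (6.450·9.700 + 0.5630·365.0) / 7.013 = 268.1/7.013 = 38.22 mg/L.
0.98%/h lost → k = −ln(1 − 0.0098) = 0.009848 h⁻¹.
After decay, C = 38.22 × e^(−kt) = 38.22 × 0.8712 = 33.30 mg/L.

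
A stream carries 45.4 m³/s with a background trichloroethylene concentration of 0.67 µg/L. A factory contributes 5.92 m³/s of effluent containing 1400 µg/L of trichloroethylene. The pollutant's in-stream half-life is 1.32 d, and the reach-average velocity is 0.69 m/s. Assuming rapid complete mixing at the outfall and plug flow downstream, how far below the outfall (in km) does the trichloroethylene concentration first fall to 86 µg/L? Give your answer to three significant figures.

Conservation of mass: C = (45.40·0.6700 + 5.920·1400) / 51.32 = 8318/51.32 = 162.1 µg/L.
Half-life 1.32 d → k = ln 2 / 1.32 = 0.5251 d⁻¹.
Set 162.1·exp(−k·t) = 86 → t = ln(162.1/86)/k = 104300 s = 28.97 h.
Distance = v·t = 0.69·104300 = 71960 m = 71.96 km.

72.0 km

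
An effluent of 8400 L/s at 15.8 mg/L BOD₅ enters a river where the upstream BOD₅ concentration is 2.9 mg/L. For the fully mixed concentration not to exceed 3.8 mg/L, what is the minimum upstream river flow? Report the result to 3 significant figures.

112000 L/s

Set C_mix = 3.8: (Q·2.900 + 8400·15.80) / (Q + 8400) = 3.8
→ Q = 8400·(15.80 − 3.8)/(3.8 − 2.900) = 112000 L/s.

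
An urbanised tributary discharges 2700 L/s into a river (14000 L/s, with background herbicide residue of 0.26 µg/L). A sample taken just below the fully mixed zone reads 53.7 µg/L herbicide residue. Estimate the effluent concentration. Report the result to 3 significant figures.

Mass balance: 14000·0.2600 + 2700·Cₑ = 16700·53.70
→ Cₑ = (16700·53.70 − 14000·0.2600) / 2700 = 330.8 µg/L.

331 µg/L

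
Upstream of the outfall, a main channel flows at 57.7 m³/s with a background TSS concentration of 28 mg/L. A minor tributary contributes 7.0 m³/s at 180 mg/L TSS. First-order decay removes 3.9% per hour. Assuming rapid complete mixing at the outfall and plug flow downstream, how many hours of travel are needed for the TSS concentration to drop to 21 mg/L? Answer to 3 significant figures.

Mass balance: C = (57.70·28.00 + 7.000·180.0) / 64.70 = 2876/64.70 = 44.45 mg/L.
3.9%/h lost → k = −ln(1 − 0.039) = 0.03978 h⁻¹.
44.45·exp(−k·t) = 21 → t = ln(44.45/21)/k = 67850 s = 18.85 h.

18.8 h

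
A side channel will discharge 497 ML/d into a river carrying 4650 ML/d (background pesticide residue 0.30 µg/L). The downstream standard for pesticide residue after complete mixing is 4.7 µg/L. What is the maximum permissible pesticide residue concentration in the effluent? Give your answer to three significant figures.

45.9 µg/L

At the limit, (Qr·Cr + Qe·Cₑ)/(Qr + Qe) = 4.7:
Cₑ = (5147·4.7 − 4650·0.3000) / 497.0 = 45.87 µg/L.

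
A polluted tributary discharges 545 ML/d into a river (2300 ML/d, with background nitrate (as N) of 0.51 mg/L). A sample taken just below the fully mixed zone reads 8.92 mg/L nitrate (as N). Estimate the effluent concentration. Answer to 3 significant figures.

Mass balance: 2300·0.5100 + 545.0·Cₑ = 2845·8.920
→ Cₑ = (2845·8.920 − 2300·0.5100) / 545.0 = 44.41 mg/L.

44.4 mg/L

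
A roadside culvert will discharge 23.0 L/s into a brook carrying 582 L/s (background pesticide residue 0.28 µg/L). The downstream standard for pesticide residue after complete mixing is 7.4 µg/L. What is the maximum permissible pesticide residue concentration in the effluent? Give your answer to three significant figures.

188 µg/L

At the limit, (Qr·Cr + Qe·Cₑ)/(Qr + Qe) = 7.4:
Cₑ = (605.0·7.4 − 582.0·0.2800) / 23.00 = 187.6 µg/L.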